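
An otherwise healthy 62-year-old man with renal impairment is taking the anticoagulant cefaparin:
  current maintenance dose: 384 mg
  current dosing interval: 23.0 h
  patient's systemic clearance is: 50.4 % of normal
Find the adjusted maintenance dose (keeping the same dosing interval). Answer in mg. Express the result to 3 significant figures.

To keep the same average steady-state level, dosing rate must scale with clearance.
CL ratio = 50.4 / 100 = 0.5040
New dose (same interval) = 384 × 0.5040 = 193.5 mg

194 mg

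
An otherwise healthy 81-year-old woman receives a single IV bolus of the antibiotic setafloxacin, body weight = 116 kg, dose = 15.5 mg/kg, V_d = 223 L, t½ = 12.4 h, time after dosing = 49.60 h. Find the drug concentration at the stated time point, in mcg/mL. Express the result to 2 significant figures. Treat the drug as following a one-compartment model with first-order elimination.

0.50 mcg/mL

Total dose = 15.5 × 116 = 1798 mg
C₀ = Dose / Vd = 1798 / 223 = 8.063 mg/L
k = ln2 / t½ = 0.693147 / 12.4 = 0.05590 h⁻¹
t / t½ = 49.60 / 12.4 = 4 half-lives
C = C₀ × (1/2)^4 = 8.063 × 0.06250 = 0.5039 mg/L
(0.5039 mg/L = 0.5039 mcg/mL)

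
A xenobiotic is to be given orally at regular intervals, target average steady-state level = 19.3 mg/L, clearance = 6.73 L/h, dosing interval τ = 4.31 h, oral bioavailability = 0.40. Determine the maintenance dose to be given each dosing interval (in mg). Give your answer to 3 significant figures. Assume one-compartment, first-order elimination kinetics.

At steady state, F × (Dose/τ) = Css × CL.
Dose = Css × CL × τ / F = 19.3 × 6.730 × 4.31 / 0.40 = 1400 mg

1400 mg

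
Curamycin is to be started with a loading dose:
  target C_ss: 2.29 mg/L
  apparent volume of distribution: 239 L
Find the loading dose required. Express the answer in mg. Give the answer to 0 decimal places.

LD = Css × Vd = 2.29 × 239 = 547.3 mg

547 mg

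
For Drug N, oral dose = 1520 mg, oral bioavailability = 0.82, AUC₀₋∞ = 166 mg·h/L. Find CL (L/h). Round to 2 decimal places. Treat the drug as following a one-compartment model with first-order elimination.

CL = F·Dose / AUC = 0.82 × 1520 / 166 = 7.508 L/h

7.51 L/h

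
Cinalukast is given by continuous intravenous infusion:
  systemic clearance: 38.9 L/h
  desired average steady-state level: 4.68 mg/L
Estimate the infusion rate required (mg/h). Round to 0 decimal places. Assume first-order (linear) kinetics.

182 mg/h

At steady state, infusion rate R₀ = Css × CL = 4.68 × 38.90 = 182.1 mg/h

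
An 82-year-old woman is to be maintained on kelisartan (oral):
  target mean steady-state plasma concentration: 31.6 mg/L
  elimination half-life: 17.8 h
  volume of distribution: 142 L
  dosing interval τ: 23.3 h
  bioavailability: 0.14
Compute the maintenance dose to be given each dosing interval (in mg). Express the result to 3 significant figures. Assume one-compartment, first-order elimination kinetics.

k = ln2 / t½ = 0.693147 / 17.8 = 0.03894 h⁻¹
CL = k × Vd = 0.03894 × 142 = 5.529 L/h
At steady state, F × (Dose/τ) = Css × CL.
Dose = Css × CL × τ / F = 31.6 × 5.529 × 23.3 / 0.14 = 29080 mg

29100 mg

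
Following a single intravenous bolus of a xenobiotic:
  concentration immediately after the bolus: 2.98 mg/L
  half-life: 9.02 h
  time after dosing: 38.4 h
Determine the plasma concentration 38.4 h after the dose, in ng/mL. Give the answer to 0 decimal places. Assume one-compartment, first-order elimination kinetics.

156 ng/mL

k = ln2 / t½ = 0.693147 / 9.02 = 0.07685 h⁻¹
C = C₀ · e^(−k·t) = 2.980 × e^(−0.07685 × 38.4)
  = 2.980 × 0.05229 = 0.1558 mg/L
Convert: 0.1558 mg/L × 1000 = 155.8 ng/mL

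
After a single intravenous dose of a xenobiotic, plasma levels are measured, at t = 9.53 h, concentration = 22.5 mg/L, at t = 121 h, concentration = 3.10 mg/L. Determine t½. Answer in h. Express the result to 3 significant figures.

k = ln(C₁/C₂) / (t₂ − t₁) = ln(22.5/3.10) / (121 − 9.53)
  = 1.982 / 111.5 = 0.01778 h⁻¹
t½ = ln2 / k = 0.693147 / 0.01778 = 38.98 h

39.0 h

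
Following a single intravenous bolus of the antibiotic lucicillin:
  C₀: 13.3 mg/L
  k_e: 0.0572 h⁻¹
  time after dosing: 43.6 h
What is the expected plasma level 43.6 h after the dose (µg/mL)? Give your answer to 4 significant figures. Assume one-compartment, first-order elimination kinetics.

C = C₀ · e^(−k·t) = 13.30 × e^(−0.05720 × 43.6)
  = 13.30 × 0.08259 = 1.098 mg/L
(1.098 mg/L = 1.098 µg/mL)

1.098 µg/mL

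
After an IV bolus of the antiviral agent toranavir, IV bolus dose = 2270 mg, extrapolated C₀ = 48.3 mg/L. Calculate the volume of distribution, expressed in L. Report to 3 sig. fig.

47.0 L

Vd = Dose / C₀ = 2270 / 48.3 = 47.00 L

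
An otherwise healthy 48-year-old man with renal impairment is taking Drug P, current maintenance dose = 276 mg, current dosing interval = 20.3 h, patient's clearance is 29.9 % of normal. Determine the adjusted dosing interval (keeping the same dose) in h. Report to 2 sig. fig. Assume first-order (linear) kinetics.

To keep the same average steady-state level, dosing rate must scale with clearance.
CL ratio = 29.9 / 100 = 0.2990
New interval (same dose) = 20.3 / 0.2990 = 67.89 h

68 h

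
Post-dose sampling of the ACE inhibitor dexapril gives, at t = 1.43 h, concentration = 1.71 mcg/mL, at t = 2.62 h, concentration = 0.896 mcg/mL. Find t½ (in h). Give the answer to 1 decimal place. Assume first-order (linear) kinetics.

k = ln(C₁/C₂) / (t₂ − t₁) = ln(1.71/0.896) / (2.62 − 1.43)
  = 0.6463 / 1.190 = 0.5431 h⁻¹
t½ = ln2 / k = 0.693147 / 0.5431 = 1.276 h

1.3 h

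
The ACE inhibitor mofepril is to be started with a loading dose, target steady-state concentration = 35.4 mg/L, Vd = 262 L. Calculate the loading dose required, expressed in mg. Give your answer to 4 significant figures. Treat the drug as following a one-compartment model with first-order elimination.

LD = Css × Vd = 35.4 × 262 = 9275 mg

9275 mg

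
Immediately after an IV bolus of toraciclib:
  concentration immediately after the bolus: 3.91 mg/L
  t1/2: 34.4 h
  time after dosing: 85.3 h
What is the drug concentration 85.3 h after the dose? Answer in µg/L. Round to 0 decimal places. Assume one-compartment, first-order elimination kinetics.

k = ln2 / t½ = 0.693147 / 34.4 = 0.02015 h⁻¹
C = C₀ · e^(−k·t) = 3.910 × e^(−0.02015 × 85.3)
  = 3.910 × 0.1793 = 0.7011 mg/L
Convert: 0.7011 mg/L × 1000 = 701.1 µg/L

701 µg/L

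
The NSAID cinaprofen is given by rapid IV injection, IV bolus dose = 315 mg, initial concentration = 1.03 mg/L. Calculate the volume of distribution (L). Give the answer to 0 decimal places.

306 L

Vd = Dose / C₀ = 315.0 / 1.03 = 305.8 L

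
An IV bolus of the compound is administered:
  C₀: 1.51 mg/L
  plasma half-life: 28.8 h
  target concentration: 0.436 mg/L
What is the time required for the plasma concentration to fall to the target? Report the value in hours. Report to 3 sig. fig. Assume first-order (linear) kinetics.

51.6 h

k = ln2 / t½ = 0.693147 / 28.8 = 0.02407 h⁻¹
t = ln(C₀ / C) / k = ln(1.510 / 0.436) / 0.02407
  = ln(3.463) / 0.02407 = 1.242 / 0.02407 = 51.60 h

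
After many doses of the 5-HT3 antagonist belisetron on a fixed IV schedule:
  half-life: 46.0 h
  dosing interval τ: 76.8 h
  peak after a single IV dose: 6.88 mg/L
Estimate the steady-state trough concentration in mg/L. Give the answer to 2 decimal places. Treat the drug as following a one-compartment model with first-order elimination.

k = ln2 / t½ = 0.693147 / 46.0 = 0.01507 h⁻¹
e^(−kτ) = e^(−0.01507 × 76.8) = 0.3143
Accumulation ratio R = 1 / (1 − e^(−kτ)) = 1 / (1 − 0.3143) = 1.458
Steady-state trough = C₀ × R × e^(−kτ) = 6.88 × 1.458 × 0.3143 = 3.153 mg/L

3.15 mg/L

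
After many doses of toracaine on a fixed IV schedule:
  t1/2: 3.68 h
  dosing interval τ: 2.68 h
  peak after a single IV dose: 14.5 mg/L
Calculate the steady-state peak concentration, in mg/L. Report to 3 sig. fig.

k = ln2 / t½ = 0.693147 / 3.68 = 0.1884 h⁻¹
e^(−kτ) = e^(−0.1884 × 2.68) = 0.6036
Accumulation ratio R = 1 / (1 − e^(−kτ)) = 1 / (1 − 0.6036) = 2.523
Steady-state peak = C₀ × R = 14.5 × 2.523 = 36.58 mg/L

36.6 mg/L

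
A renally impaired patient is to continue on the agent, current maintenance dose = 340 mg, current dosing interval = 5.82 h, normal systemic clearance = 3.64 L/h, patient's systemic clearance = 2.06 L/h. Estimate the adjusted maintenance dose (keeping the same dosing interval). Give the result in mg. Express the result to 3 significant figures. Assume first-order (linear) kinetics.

192 mg

To keep the same average steady-state level, dosing rate must scale with clearance.
CL ratio = 2.06 / 3.64 = 0.5659
New dose (same interval) = 340 × 0.5659 = 192.4 mg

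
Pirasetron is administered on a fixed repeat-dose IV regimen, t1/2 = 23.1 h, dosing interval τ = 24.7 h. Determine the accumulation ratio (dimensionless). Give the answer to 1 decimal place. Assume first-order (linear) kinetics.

1.9

k = ln2 / t½ = 0.693147 / 23.1 = 0.03001 h⁻¹
e^(−kτ) = e^(−0.03001 × 24.7) = 0.4765
Accumulation ratio R = 1 / (1 − e^(−kτ)) = 1 / (1 − 0.4765) = 1.910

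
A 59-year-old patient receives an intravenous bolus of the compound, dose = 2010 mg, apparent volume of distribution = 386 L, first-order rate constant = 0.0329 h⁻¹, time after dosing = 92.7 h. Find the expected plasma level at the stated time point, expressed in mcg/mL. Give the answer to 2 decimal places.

C₀ = Dose / Vd = 2010 / 386 = 5.207 mg/L
C = C₀ · e^(−k·t) = 5.207 × e^(−0.03290 × 92.7)
  = 5.207 × 0.04737 = 0.2467 mg/L
(0.2467 mg/L = 0.2467 mcg/mL)

0.25 mcg/mL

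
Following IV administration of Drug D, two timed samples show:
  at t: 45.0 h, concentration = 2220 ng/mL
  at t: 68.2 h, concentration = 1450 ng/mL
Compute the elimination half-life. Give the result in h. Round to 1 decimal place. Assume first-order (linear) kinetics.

k = ln(C₁/C₂) / (t₂ − t₁) = ln(2220/1450) / (68.2 − 45.0)
  = 0.4259 / 23.20 = 0.01836 h⁻¹
t½ = ln2 / k = 0.693147 / 0.01836 = 37.75 h

37.8 h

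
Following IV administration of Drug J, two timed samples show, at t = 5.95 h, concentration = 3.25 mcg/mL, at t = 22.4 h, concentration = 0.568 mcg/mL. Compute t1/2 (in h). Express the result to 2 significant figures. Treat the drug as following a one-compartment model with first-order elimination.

k = ln(C₁/C₂) / (t₂ − t₁) = ln(3.25/0.568) / (22.4 − 5.95)
  = 1.744 / 16.45 = 0.1060 h⁻¹
t½ = ln2 / k = 0.693147 / 0.1060 = 6.539 h

6.5 h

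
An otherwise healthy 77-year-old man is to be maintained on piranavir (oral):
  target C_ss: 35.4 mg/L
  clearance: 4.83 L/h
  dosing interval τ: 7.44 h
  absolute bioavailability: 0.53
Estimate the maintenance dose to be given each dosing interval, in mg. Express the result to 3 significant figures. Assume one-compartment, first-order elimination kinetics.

2400 mg

At steady state, F × (Dose/τ) = Css × CL.
Dose = Css × CL × τ / F = 35.4 × 4.830 × 7.44 / 0.53 = 2400 mg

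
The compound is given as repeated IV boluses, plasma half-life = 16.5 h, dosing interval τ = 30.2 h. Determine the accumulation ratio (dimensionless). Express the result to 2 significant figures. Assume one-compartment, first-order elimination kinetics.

k = ln2 / t½ = 0.693147 / 16.5 = 0.04201 h⁻¹
e^(−kτ) = e^(−0.04201 × 30.2) = 0.2812
Accumulation ratio R = 1 / (1 − e^(−kτ)) = 1 / (1 − 0.2812) = 1.391

1.4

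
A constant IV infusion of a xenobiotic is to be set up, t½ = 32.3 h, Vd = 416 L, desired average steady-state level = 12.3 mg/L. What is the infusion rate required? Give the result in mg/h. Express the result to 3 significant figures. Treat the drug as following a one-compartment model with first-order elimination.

k = ln2 / t½ = 0.693147 / 32.3 = 0.02146 h⁻¹
CL = k × Vd = 0.02146 × 416 = 8.927 L/h
At steady state, infusion rate R₀ = Css × CL = 12.3 × 8.927 = 109.8 mg/h

110 mg/h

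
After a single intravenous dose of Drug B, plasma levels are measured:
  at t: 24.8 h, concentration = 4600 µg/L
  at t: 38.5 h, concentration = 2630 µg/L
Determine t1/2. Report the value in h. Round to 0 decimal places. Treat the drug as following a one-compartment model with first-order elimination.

17 h

k = ln(C₁/C₂) / (t₂ − t₁) = ln(4600/2630) / (38.5 − 24.8)
  = 0.5591 / 13.70 = 0.04081 h⁻¹
t½ = ln2 / k = 0.693147 / 0.04081 = 16.98 h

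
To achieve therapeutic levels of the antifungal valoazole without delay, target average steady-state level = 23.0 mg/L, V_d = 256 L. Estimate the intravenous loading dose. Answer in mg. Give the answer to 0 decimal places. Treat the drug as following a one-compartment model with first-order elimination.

LD = Css × Vd = 23.0 × 256 = 5888 mg

5888 mg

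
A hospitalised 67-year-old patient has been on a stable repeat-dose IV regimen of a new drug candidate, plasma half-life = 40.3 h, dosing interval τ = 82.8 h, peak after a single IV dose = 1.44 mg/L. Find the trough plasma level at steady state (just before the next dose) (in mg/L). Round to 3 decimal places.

k = ln2 / t½ = 0.693147 / 40.3 = 0.01720 h⁻¹
e^(−kτ) = e^(−0.01720 × 82.8) = 0.2407
Accumulation ratio R = 1 / (1 − e^(−kτ)) = 1 / (1 − 0.2407) = 1.317
Steady-state trough = C₀ × R × e^(−kτ) = 1.44 × 1.317 × 0.2407 = 0.4565 mg/L

0.457 mg/L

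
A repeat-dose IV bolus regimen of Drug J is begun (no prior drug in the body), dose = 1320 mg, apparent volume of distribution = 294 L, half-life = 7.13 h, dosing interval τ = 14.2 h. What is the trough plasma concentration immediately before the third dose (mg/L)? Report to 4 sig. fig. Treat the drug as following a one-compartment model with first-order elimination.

1.413 mg/L

C₀ per dose = Dose / Vd = 1320 / 294 = 4.490 mg/L
k = ln2 / t½ = 0.693147 / 7.13 = 0.09722 h⁻¹
Fraction remaining after one interval: r = e^(−kτ) = e^(−0.09722 × 14.2) = 0.2514
Before dose 3, 2 doses have been given (aged 1τ, 2τ).
C_trough = C₀ × (r + r²) = 4.490 × (0.2514 + 0.06320) = 1.413 mg/L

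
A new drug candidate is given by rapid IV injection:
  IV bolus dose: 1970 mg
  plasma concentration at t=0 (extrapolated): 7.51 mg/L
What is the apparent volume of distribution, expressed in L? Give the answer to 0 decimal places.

262 L

Vd = Dose / C₀ = 1970 / 7.51 = 262.3 L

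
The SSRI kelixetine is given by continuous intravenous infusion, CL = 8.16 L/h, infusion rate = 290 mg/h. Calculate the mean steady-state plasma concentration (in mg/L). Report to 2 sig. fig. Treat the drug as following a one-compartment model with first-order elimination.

At steady state Css = R₀ / CL = 290 / 8.160 = 35.54 mg/L

36 mg/L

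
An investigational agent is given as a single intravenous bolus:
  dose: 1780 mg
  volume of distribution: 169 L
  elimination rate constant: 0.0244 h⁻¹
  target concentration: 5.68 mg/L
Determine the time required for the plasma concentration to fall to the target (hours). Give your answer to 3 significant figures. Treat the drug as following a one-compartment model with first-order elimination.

25.3 h

C₀ = Dose / Vd = 1780 / 169 = 10.53 mg/L
t = ln(C₀ / C) / k = ln(10.53 / 5.68) / 0.02440
  = ln(1.854) / 0.02440 = 0.6173 / 0.02440 = 25.30 h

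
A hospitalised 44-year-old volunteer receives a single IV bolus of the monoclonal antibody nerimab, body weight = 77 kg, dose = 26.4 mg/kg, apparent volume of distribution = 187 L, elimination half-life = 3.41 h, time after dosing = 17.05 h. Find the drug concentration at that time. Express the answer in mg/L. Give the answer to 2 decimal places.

0.34 mg/L

Total dose = 26.4 × 77 = 2033 mg
C₀ = Dose / Vd = 2033 / 187 = 10.87 mg/L
k = ln2 / t½ = 0.693147 / 3.41 = 0.2033 h⁻¹
t / t½ = 17.05 / 3.41 = 5 half-lives
C = C₀ × (1/2)^5 = 10.87 × 0.03125 = 0.3397 mg/L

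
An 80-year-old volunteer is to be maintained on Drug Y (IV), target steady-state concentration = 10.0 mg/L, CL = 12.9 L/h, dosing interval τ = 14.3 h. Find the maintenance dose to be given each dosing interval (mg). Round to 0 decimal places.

1845 mg

At steady state, Dose/τ = Css × CL.
Dose = Css × CL × τ = 10.0 × 12.90 × 14.3 = 1845 mg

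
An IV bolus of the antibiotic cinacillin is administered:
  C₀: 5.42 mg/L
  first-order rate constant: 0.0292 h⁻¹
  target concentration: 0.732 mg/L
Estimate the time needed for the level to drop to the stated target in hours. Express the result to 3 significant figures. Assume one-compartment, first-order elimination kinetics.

68.6 h

t = ln(C₀ / C) / k = ln(5.420 / 0.732) / 0.02920
  = ln(7.404) / 0.02920 = 2.002 / 0.02920 = 68.56 h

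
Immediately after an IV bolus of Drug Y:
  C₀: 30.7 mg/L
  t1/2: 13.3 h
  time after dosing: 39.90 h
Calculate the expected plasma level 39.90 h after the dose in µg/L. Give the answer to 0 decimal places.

k = ln2 / t½ = 0.693147 / 13.3 = 0.05212 h⁻¹
t / t½ = 39.90 / 13.3 = 3 half-lives
C = C₀ × (1/2)^3 = 30.70 × 0.1250 = 3.838 mg/L
Convert: 3.838 mg/L × 1000 = 3838 µg/L

3838 µg/L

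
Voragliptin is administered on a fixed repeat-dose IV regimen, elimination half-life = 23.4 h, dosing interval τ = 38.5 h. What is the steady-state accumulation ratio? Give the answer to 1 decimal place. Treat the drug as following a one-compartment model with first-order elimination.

1.5

k = ln2 / t½ = 0.693147 / 23.4 = 0.02962 h⁻¹
e^(−kτ) = e^(−0.02962 × 38.5) = 0.3197
Accumulation ratio R = 1 / (1 − e^(−kτ)) = 1 / (1 − 0.3197) = 1.470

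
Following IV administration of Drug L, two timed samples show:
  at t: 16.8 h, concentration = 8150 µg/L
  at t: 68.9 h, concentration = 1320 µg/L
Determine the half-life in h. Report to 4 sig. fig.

19.84 h

k = ln(C₁/C₂) / (t₂ − t₁) = ln(8150/1320) / (68.9 − 16.8)
  = 1.820 / 52.10 = 0.03493 h⁻¹
t½ = ln2 / k = 0.693147 / 0.03493 = 19.84 h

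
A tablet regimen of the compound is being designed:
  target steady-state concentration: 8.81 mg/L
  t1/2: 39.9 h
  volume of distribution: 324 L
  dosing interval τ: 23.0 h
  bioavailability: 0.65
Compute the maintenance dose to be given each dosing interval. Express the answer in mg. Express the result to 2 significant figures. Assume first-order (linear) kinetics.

k = ln2 / t½ = 0.693147 / 39.9 = 0.01737 h⁻¹
CL = k × Vd = 0.01737 × 324 = 5.628 L/h
At steady state, F × (Dose/τ) = Css × CL.
Dose = Css × CL × τ / F = 8.81 × 5.628 × 23.0 / 0.65 = 1754 mg

1800 mg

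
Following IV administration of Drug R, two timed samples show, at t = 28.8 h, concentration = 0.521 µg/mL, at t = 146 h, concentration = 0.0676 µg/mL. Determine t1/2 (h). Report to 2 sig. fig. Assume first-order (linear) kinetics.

40 h

k = ln(C₁/C₂) / (t₂ − t₁) = ln(0.521/0.0676) / (146 − 28.8)
  = 2.042 / 117.2 = 0.01742 h⁻¹
t½ = ln2 / k = 0.693147 / 0.01742 = 39.79 h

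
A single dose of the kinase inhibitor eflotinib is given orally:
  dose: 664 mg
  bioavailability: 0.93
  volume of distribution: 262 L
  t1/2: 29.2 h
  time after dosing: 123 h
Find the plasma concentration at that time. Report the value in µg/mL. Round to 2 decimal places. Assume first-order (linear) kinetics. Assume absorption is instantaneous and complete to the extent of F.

Amount reaching circulation = F × Dose = 0.93 × 664.0 = 617.5 mg
C₀ = F·Dose / Vd = 617.5 / 262 = 2.357 mg/L
k = ln2 / t½ = 0.693147 / 29.2 = 0.02374 h⁻¹
C = C₀ · e^(−k·t) = 2.357 × e^(−0.02374 × 123)
  = 2.357 × 0.05393 = 0.1271 mg/L
(0.1271 mg/L = 0.1271 µg/mL)

0.13 µg/mL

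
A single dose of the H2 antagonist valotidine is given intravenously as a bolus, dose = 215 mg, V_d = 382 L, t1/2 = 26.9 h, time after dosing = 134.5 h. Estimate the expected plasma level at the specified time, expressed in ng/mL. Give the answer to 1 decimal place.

C₀ = Dose / Vd = 215.0 / 382 = 0.5628 mg/L
k = ln2 / t½ = 0.693147 / 26.9 = 0.02577 h⁻¹
t / t½ = 134.5 / 26.9 = 5 half-lives
C = C₀ × (1/2)^5 = 0.5628 × 0.03125 = 0.01759 mg/L
Convert: 0.01759 mg/L × 1000 = 17.59 ng/mL

17.6 ng/mL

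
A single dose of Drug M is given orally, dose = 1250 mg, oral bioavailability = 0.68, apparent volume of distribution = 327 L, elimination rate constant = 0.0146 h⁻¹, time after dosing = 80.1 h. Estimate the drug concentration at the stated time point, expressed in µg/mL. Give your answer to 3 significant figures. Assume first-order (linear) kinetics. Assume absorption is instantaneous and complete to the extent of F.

Amount reaching circulation = F × Dose = 0.68 × 1250 = 850.0 mg
C₀ = F·Dose / Vd = 850.0 / 327 = 2.599 mg/L
C = C₀ · e^(−k·t) = 2.599 × e^(−0.01460 × 80.1)
  = 2.599 × 0.3105 = 0.8070 mg/L
(0.8070 mg/L = 0.8070 µg/mL)

0.807 µg/mL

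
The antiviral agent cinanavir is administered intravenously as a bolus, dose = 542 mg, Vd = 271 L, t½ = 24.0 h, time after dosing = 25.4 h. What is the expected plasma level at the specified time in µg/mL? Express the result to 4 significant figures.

C₀ = Dose / Vd = 542.0 / 271 = 2.000 mg/L
k = ln2 / t½ = 0.693147 / 24.0 = 0.02888 h⁻¹
C = C₀ · e^(−k·t) = 2.000 × e^(−0.02888 × 25.4)
  = 2.000 × 0.4802 = 0.9604 mg/L
(0.9604 mg/L = 0.9604 µg/mL)

0.9604 µg/mL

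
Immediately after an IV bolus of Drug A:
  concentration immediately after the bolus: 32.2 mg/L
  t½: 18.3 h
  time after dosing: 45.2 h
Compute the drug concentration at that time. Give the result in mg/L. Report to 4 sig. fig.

5.812 mg/L

k = ln2 / t½ = 0.693147 / 18.3 = 0.03788 h⁻¹
C = C₀ · e^(−k·t) = 32.20 × e^(−0.03788 × 45.2)
  = 32.20 × 0.1805 = 5.812 mg/L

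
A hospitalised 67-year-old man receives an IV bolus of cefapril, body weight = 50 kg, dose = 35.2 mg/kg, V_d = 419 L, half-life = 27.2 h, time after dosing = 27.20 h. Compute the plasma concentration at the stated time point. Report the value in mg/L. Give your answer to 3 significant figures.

Total dose = 35.2 × 50 = 1760 mg
C₀ = Dose / Vd = 1760 / 419 = 4.200 mg/L
k = ln2 / t½ = 0.693147 / 27.2 = 0.02548 h⁻¹
t / t½ = 27.20 / 27.2 = 1 half-lives
C = C₀ × (1/2)^1 = 4.200 × 0.5000 = 2.100 mg/L

2.10 mg/L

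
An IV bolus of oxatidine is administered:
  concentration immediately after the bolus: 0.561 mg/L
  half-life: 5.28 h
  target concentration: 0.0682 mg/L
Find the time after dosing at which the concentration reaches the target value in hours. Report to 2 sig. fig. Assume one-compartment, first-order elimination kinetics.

16 h

k = ln2 / t½ = 0.693147 / 5.28 = 0.1313 h⁻¹
t = ln(C₀ / C) / k = ln(0.5610 / 0.0682) / 0.1313
  = ln(8.226) / 0.1313 = 2.107 / 0.1313 = 16.05 h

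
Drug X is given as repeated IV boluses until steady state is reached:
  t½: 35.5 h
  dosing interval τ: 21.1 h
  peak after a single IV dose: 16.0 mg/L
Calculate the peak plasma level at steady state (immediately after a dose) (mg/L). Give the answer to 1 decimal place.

47.4 mg/L

k = ln2 / t½ = 0.693147 / 35.5 = 0.01953 h⁻¹
e^(−kτ) = e^(−0.01953 × 21.1) = 0.6623
Accumulation ratio R = 1 / (1 − e^(−kτ)) = 1 / (1 − 0.6623) = 2.961
Steady-state peak = C₀ × R = 16.0 × 2.961 = 47.38 mg/L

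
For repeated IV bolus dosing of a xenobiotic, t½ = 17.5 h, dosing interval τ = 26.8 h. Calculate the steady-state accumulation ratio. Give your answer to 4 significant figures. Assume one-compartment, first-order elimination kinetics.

k = ln2 / t½ = 0.693147 / 17.5 = 0.03961 h⁻¹
e^(−kτ) = e^(−0.03961 × 26.8) = 0.3459
Accumulation ratio R = 1 / (1 − e^(−kτ)) = 1 / (1 − 0.3459) = 1.529

1.529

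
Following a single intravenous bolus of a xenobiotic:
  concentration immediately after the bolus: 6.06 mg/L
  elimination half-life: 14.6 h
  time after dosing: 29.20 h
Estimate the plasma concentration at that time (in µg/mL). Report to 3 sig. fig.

k = ln2 / t½ = 0.693147 / 14.6 = 0.04748 h⁻¹
t / t½ = 29.20 / 14.6 = 2 half-lives
C = C₀ × (1/2)^2 = 6.060 × 0.2500 = 1.515 mg/L
(1.515 mg/L = 1.515 µg/mL)

1.52 µg/mL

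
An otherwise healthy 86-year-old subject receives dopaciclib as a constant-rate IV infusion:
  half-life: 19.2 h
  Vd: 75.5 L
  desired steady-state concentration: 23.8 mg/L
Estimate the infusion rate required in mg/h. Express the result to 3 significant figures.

k = ln2 / t½ = 0.693147 / 19.2 = 0.03610 h⁻¹
CL = k × Vd = 0.03610 × 75.5 = 2.726 L/h
At steady state, infusion rate R₀ = Css × CL = 23.8 × 2.726 = 64.88 mg/h

64.9 mg/h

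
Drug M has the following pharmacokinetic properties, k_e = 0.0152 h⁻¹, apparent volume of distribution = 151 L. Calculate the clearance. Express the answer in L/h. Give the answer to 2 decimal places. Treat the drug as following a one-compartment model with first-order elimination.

CL = k × Vd = 0.0152 × 151 = 2.295 L/h

2.30 L/h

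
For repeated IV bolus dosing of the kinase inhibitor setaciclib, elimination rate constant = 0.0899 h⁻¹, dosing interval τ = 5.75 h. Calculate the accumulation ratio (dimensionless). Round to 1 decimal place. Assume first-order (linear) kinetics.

2.5

e^(−kτ) = e^(−0.08990 × 5.75) = 0.5964
Accumulation ratio R = 1 / (1 − e^(−kτ)) = 1 / (1 − 0.5964) = 2.478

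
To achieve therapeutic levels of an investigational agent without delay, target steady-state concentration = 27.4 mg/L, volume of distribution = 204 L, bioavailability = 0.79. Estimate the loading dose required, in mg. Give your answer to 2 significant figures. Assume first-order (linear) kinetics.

LD = Css × Vd / F = 27.4 × 204 / 0.79 = 7075 mg

7100 mg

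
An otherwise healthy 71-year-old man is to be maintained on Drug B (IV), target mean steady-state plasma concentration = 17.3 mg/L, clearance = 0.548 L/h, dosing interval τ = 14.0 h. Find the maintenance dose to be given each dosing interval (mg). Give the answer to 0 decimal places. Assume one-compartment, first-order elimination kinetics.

At steady state, Dose/τ = Css × CL.
Dose = Css × CL × τ = 17.3 × 0.5480 × 14.0 = 132.7 mg

133 mg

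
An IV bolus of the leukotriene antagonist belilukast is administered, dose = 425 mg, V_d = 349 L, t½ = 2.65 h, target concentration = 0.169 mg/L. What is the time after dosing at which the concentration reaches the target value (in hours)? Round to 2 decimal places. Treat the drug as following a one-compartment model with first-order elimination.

C₀ = Dose / Vd = 425.0 / 349 = 1.218 mg/L
k = ln2 / t½ = 0.693147 / 2.65 = 0.2616 h⁻¹
t = ln(C₀ / C) / k = ln(1.218 / 0.169) / 0.2616
  = ln(7.207) / 0.2616 = 1.975 / 0.2616 = 7.550 h

7.55 h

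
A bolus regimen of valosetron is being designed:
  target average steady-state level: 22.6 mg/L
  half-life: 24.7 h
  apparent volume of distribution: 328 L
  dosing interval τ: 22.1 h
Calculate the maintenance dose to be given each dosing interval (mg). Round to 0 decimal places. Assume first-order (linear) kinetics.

4597 mg

k = ln2 / t½ = 0.693147 / 24.7 = 0.02806 h⁻¹
CL = k × Vd = 0.02806 × 328 = 9.204 L/h
At steady state, Dose/τ = Css × CL.
Dose = Css × CL × τ = 22.6 × 9.204 × 22.1 = 4597 mg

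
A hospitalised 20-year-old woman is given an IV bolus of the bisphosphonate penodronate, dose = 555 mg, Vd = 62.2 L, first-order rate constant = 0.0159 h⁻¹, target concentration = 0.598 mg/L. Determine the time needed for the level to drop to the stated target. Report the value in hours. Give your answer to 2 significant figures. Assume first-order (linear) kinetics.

C₀ = Dose / Vd = 555.0 / 62.2 = 8.923 mg/L
t = ln(C₀ / C) / k = ln(8.923 / 0.598) / 0.01590
  = ln(14.92) / 0.01590 = 2.703 / 0.01590 = 170.0 h

170 h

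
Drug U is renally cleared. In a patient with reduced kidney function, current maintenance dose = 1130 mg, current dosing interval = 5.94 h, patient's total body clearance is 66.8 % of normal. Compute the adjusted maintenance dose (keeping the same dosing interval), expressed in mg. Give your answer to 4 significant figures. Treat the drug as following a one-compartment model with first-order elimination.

754.8 mg

To keep the same average steady-state level, dosing rate must scale with clearance.
CL ratio = 66.8 / 100 = 0.6680
New dose (same interval) = 1130 × 0.6680 = 754.8 mg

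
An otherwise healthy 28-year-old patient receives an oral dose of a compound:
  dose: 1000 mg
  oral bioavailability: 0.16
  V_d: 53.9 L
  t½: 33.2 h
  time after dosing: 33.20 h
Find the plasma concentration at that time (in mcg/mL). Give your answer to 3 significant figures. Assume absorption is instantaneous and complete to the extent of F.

1.48 mcg/mL

Amount reaching circulation = F × Dose = 0.16 × 1000 = 160.0 mg
C₀ = F·Dose / Vd = 160.0 / 53.9 = 2.968 mg/L
k = ln2 / t½ = 0.693147 / 33.2 = 0.02088 h⁻¹
t / t½ = 33.20 / 33.2 = 1 half-lives
C = C₀ × (1/2)^1 = 2.968 × 0.5000 = 1.484 mg/L
(1.484 mg/L = 1.484 mcg/mL)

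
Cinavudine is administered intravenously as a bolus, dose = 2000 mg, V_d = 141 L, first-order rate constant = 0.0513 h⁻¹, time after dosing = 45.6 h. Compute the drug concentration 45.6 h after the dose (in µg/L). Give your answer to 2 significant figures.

C₀ = Dose / Vd = 2000 / 141 = 14.18 mg/L
C = C₀ · e^(−k·t) = 14.18 × e^(−0.05130 × 45.6)
  = 14.18 × 0.09640 = 1.367 mg/L
Convert: 1.367 mg/L × 1000 = 1367 µg/L

1400 µg/L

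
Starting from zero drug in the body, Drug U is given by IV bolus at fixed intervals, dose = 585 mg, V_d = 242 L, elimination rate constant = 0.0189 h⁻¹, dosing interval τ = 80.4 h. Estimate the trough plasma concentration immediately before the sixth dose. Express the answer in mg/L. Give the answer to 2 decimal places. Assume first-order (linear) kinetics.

0.68 mg/L

C₀ per dose = Dose / Vd = 585 / 242 = 2.417 mg/L
Fraction remaining after one interval: r = e^(−kτ) = e^(−0.01890 × 80.4) = 0.2188
Before dose 6, 5 doses have been given (aged 1τ, 2τ, 3τ, 4τ, 5τ).
C_trough = C₀ × (r + r² + … + r^5) = C₀ × r(1−r^5)/(1−r)
        = 2.417 × 0.2188 × (1 − 0.0005015) / (1 − 0.2188) = 0.6766 mg/L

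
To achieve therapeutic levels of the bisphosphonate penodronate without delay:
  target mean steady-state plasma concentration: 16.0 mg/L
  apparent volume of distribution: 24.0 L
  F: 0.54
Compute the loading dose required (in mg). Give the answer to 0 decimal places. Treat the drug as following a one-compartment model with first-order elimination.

LD = Css × Vd / F = 16.0 × 24.0 / 0.54 = 711.1 mg

711 mg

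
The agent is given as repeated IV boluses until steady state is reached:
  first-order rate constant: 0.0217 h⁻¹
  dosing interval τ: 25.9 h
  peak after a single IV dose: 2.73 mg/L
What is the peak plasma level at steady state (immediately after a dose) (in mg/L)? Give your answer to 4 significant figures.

6.350 mg/L

e^(−kτ) = e^(−0.02170 × 25.9) = 0.5701
Accumulation ratio R = 1 / (1 − e^(−kτ)) = 1 / (1 − 0.5701) = 2.326
Steady-state peak = C₀ × R = 2.73 × 2.326 = 6.350 mg/L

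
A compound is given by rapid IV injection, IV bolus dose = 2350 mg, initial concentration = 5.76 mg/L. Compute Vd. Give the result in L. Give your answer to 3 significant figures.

Vd = Dose / C₀ = 2350 / 5.76 = 408.0 L

408 L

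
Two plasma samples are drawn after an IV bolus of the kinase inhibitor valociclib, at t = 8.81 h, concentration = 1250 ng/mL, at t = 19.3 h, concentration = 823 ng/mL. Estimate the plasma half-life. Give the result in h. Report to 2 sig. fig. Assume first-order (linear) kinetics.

k = ln(C₁/C₂) / (t₂ − t₁) = ln(1250/823) / (19.3 − 8.81)
  = 0.4179 / 10.49 = 0.03984 h⁻¹
t½ = ln2 / k = 0.693147 / 0.03984 = 17.40 h

17 h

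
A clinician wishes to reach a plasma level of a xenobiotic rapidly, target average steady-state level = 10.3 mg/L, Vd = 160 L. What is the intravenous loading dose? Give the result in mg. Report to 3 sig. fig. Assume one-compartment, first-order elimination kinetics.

LD = Css × Vd = 10.3 × 160 = 1648 mg

1650 mg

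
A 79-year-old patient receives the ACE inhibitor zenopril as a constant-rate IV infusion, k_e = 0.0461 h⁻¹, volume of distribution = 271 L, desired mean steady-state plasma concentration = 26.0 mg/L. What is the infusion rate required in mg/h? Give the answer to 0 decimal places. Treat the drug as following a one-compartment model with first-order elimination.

325 mg/h

CL = k × Vd = 0.04610 × 271 = 12.49 L/h
At steady state, infusion rate R₀ = Css × CL = 26.0 × 12.49 = 324.7 mg/h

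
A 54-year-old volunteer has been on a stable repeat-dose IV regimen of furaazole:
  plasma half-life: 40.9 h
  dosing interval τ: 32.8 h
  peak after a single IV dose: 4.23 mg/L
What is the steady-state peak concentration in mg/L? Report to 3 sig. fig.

k = ln2 / t½ = 0.693147 / 40.9 = 0.01695 h⁻¹
e^(−kτ) = e^(−0.01695 × 32.8) = 0.5735
Accumulation ratio R = 1 / (1 − e^(−kτ)) = 1 / (1 − 0.5735) = 2.345
Steady-state peak = C₀ × R = 4.23 × 2.345 = 9.919 mg/L

9.92 mg/L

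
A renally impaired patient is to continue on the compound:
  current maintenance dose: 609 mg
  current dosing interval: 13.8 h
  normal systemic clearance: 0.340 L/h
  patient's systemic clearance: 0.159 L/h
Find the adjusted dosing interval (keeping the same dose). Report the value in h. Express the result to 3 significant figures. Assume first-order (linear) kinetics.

29.5 h

To keep the same average steady-state level, dosing rate must scale with clearance.
CL ratio = 0.159 / 0.340 = 0.4676
New interval (same dose) = 13.8 / 0.4676 = 29.51 h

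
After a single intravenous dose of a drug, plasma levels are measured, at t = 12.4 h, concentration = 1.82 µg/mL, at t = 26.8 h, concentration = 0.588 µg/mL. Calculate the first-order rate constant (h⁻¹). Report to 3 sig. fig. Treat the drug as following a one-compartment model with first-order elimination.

k = ln(C₁/C₂) / (t₂ − t₁) = ln(1.82/0.588) / (26.8 − 12.4)
  = 1.130 / 14.40 = 0.07847 h⁻¹

0.0785 h⁻¹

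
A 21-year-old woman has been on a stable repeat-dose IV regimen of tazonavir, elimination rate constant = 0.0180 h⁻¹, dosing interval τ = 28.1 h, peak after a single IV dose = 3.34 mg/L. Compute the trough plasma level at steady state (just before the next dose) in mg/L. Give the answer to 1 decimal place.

5.1 mg/L

e^(−kτ) = e^(−0.01800 × 28.1) = 0.6030
Accumulation ratio R = 1 / (1 − e^(−kτ)) = 1 / (1 − 0.6030) = 2.519
Steady-state trough = C₀ × R × e^(−kτ) = 3.34 × 2.519 × 0.6030 = 5.073 mg/L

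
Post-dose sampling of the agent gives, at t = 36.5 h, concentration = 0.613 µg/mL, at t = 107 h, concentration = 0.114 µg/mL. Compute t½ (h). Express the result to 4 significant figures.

k = ln(C₁/C₂) / (t₂ − t₁) = ln(0.613/0.114) / (107 − 36.5)
  = 1.682 / 70.50 = 0.02386 h⁻¹
t½ = ln2 / k = 0.693147 / 0.02386 = 29.05 h

29.05 h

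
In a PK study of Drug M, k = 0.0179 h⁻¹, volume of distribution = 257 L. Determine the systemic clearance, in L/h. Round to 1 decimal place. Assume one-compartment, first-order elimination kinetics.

4.6 L/h

CL = k × Vd = 0.0179 × 257 = 4.600 L/h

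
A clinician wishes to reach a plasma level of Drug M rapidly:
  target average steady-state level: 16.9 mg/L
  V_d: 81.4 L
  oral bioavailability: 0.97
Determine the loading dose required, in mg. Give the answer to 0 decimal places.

1418 mg

LD = Css × Vd / F = 16.9 × 81.4 / 0.97 = 1418 mg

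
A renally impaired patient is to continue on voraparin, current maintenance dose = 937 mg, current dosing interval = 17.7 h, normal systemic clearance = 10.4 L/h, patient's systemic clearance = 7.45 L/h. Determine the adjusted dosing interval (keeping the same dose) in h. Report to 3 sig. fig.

To keep the same average steady-state level, dosing rate must scale with clearance.
CL ratio = 7.45 / 10.4 = 0.7163
New interval (same dose) = 17.7 / 0.7163 = 24.71 h

24.7 h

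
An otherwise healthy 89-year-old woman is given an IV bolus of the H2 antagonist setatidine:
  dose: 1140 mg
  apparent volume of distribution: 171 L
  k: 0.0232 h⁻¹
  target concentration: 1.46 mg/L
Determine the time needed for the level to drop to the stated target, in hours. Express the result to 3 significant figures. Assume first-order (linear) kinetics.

65.5 h

C₀ = Dose / Vd = 1140 / 171 = 6.667 mg/L
t = ln(C₀ / C) / k = ln(6.667 / 1.46) / 0.02320
  = ln(4.566) / 0.02320 = 1.519 / 0.02320 = 65.47 h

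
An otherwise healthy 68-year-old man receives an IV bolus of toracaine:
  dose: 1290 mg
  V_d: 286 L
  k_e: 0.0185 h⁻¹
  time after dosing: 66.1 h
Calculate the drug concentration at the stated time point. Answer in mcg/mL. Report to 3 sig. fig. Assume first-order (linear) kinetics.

C₀ = Dose / Vd = 1290 / 286 = 4.510 mg/L
C = C₀ · e^(−k·t) = 4.510 × e^(−0.01850 × 66.1)
  = 4.510 × 0.2944 = 1.328 mg/L
(1.328 mg/L = 1.328 mcg/mL)

1.33 mcg/mL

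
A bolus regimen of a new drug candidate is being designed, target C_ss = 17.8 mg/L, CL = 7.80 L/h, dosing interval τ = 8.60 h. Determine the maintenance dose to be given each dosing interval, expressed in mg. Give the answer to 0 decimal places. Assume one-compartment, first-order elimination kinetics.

1194 mg

At steady state, Dose/τ = Css × CL.
Dose = Css × CL × τ = 17.8 × 7.800 × 8.60 = 1194 mg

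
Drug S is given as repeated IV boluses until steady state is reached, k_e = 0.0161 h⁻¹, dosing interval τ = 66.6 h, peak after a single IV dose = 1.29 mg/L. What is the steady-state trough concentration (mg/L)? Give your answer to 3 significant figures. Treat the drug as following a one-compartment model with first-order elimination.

e^(−kτ) = e^(−0.01610 × 66.6) = 0.3422
Accumulation ratio R = 1 / (1 − e^(−kτ)) = 1 / (1 − 0.3422) = 1.520
Steady-state trough = C₀ × R × e^(−kτ) = 1.29 × 1.520 × 0.3422 = 0.6710 mg/L

0.671 mg/L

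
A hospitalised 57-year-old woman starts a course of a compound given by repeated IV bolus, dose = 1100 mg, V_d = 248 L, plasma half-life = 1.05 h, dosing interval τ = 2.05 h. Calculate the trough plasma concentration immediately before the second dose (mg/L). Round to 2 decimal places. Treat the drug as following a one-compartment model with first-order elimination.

1.15 mg/L

C₀ per dose = Dose / Vd = 1100 / 248 = 4.435 mg/L
k = ln2 / t½ = 0.693147 / 1.05 = 0.6601 h⁻¹
Fraction remaining after one interval: r = e^(−kτ) = e^(−0.6601 × 2.05) = 0.2584
Before dose 2, 1 dose has been given (aged 1τ).
C_trough = C₀ × r = 4.435 × 0.2584 = 1.146 mg/L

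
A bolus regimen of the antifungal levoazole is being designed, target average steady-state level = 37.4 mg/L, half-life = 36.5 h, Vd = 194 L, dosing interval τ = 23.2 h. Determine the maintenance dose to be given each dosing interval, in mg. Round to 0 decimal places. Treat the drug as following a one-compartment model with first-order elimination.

3197 mg

k = ln2 / t½ = 0.693147 / 36.5 = 0.01899 h⁻¹
CL = k × Vd = 0.01899 × 194 = 3.684 L/h
At steady state, Dose/τ = Css × CL.
Dose = Css × CL × τ = 37.4 × 3.684 × 23.2 = 3197 mg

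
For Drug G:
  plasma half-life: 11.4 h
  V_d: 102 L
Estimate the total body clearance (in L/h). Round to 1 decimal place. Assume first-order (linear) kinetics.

6.2 L/h

k = ln2 / t½ = 0.693147 / 11.4 = 0.06080 h⁻¹
CL = k × Vd = 0.06080 × 102 = 6.202 L/h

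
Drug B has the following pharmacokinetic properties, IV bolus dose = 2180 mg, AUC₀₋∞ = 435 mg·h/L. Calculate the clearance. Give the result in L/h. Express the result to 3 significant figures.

CL = Dose / AUC = 2180 / 435 = 5.011 L/h

5.01 L/h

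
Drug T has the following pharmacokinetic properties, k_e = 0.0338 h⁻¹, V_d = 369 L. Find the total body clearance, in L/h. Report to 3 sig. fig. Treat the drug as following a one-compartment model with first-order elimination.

CL = k × Vd = 0.0338 × 369 = 12.47 L/h

12.5 L/h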